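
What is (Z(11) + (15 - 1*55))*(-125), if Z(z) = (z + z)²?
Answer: -55500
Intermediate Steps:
Z(z) = 4*z² (Z(z) = (2*z)² = 4*z²)
(Z(11) + (15 - 1*55))*(-125) = (4*11² + (15 - 1*55))*(-125) = (4*121 + (15 - 55))*(-125) = (484 - 40)*(-125) = 444*(-125) = -55500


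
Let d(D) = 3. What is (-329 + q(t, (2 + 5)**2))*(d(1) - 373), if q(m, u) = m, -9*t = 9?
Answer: 122100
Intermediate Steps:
t = -1 (t = -1/9*9 = -1)
(-329 + q(t, (2 + 5)**2))*(d(1) - 373) = (-329 - 1)*(3 - 373) = -330*(-370) = 122100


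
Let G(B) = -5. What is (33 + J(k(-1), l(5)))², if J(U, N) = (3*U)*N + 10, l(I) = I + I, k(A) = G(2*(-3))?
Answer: 11449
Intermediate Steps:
k(A) = -5
l(I) = 2*I
J(U, N) = 10 + 3*N*U (J(U, N) = 3*N*U + 10 = 10 + 3*N*U)
(33 + J(k(-1), l(5)))² = (33 + (10 + 3*(2*5)*(-5)))² = (33 + (10 + 3*10*(-5)))² = (33 + (10 - 150))² = (33 - 140)² = (-107)² = 11449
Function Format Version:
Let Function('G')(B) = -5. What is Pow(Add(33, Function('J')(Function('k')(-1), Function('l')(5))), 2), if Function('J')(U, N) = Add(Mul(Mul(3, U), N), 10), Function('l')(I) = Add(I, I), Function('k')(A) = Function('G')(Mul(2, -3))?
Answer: 11449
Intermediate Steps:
Function('k')(A) = -5
Function('l')(I) = Mul(2, I)
Function('J')(U, N) = Add(10, Mul(3, N, U)) (Function('J')(U, N) = Add(Mul(3, N, U), 10) = Add(10, Mul(3, N, U)))
Pow(Add(33, Function('J')(Function('k')(-1), Function('l')(5))), 2) = Pow(Add(33, Add(10, Mul(3, Mul(2, 5), -5))), 2) = Pow(Add(33, Add(10, Mul(3, 10, -5))), 2) = Pow(Add(33, Add(10, -150)), 2) = Pow(Add(33, -140), 2) = Pow(-107, 2) = 11449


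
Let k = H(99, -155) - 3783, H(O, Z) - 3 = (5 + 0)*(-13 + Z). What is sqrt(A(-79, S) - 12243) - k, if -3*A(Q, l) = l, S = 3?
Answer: 4620 + 2*I*sqrt(3061) ≈ 4620.0 + 110.65*I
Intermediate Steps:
A(Q, l) = -l/3
H(O, Z) = -62 + 5*Z (H(O, Z) = 3 + (5 + 0)*(-13 + Z) = 3 + 5*(-13 + Z) = 3 + (-65 + 5*Z) = -62 + 5*Z)
k = -4620 (k = (-62 + 5*(-155)) - 3783 = (-62 - 775) - 3783 = -837 - 3783 = -4620)
sqrt(A(-79, S) - 12243) - k = sqrt(-1/3*3 - 12243) - 1*(-4620) = sqrt(-1 - 12243) + 4620 = sqrt(-12244) + 4620 = 2*I*sqrt(3061) + 4620 = 4620 + 2*I*sqrt(3061)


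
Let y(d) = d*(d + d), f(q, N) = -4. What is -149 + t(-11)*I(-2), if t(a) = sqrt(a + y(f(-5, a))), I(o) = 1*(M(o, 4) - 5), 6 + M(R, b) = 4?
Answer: -149 - 7*sqrt(21) ≈ -181.08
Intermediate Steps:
M(R, b) = -2 (M(R, b) = -6 + 4 = -2)
y(d) = 2*d**2 (y(d) = d*(2*d) = 2*d**2)
I(o) = -7 (I(o) = 1*(-2 - 5) = 1*(-7) = -7)
t(a) = sqrt(32 + a) (t(a) = sqrt(a + 2*(-4)**2) = sqrt(a + 2*16) = sqrt(a + 32) = sqrt(32 + a))
-149 + t(-11)*I(-2) = -149 + sqrt(32 - 11)*(-7) = -149 + sqrt(21)*(-7) = -149 - 7*sqrt(21)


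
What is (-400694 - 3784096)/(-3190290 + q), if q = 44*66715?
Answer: 418479/25483 ≈ 16.422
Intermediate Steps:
q = 2935460
(-400694 - 3784096)/(-3190290 + q) = (-400694 - 3784096)/(-3190290 + 2935460) = -4184790/(-254830) = -4184790*(-1/254830) = 418479/25483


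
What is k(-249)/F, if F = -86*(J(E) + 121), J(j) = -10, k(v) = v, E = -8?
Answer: 83/3182 ≈ 0.026084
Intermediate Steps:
F = -9546 (F = -86*(-10 + 121) = -86*111 = -9546)
k(-249)/F = -249/(-9546) = -249*(-1/9546) = 83/3182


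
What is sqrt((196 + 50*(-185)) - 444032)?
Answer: I*sqrt(453086) ≈ 673.12*I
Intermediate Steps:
sqrt((196 + 50*(-185)) - 444032) = sqrt((196 - 9250) - 444032) = sqrt(-9054 - 444032) = sqrt(-453086) = I*sqrt(453086)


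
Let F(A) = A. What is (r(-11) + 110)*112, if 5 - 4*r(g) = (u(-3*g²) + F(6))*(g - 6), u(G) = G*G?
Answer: 62737360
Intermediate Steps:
u(G) = G²
r(g) = 5/4 - (-6 + g)*(6 + 9*g⁴)/4 (r(g) = 5/4 - ((-3*g²)² + 6)*(g - 6)/4 = 5/4 - (9*g⁴ + 6)*(-6 + g)/4 = 5/4 - (6 + 9*g⁴)*(-6 + g)/4 = 5/4 - (-6 + g)*(6 + 9*g⁴)/4)
(r(-11) + 110)*112 = ((41/4 - 9/4*(-11)⁵ - 3/2*(-11) + (27/2)*(-11)⁴) + 110)*112 = ((41/4 - 9/4*(-161051) + 33/2 + (27/2)*14641) + 110)*112 = ((41/4 + 1449459/4 + 33/2 + 395307/2) + 110)*112 = (560045 + 110)*112 = 560155*112 = 62737360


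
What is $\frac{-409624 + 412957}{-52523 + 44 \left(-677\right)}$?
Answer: $- \frac{1111}{27437} \approx -0.040493$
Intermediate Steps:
$\frac{-409624 + 412957}{-52523 + 44 \left(-677\right)} = \frac{3333}{-52523 - 29788} = \frac{3333}{-82311} = 3333 \left(- \frac{1}{82311}\right) = - \frac{1111}{27437}$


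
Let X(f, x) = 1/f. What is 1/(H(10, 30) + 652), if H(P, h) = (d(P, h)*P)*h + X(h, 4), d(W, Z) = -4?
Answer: -30/16439 ≈ -0.0018249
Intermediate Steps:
H(P, h) = 1/h - 4*P*h (H(P, h) = (-4*P)*h + 1/h = -4*P*h + 1/h = 1/h - 4*P*h)
1/(H(10, 30) + 652) = 1/((1/30 - 4*10*30) + 652) = 1/((1/30 - 1200) + 652) = 1/(-35999/30 + 652) = 1/(-16439/30) = -30/16439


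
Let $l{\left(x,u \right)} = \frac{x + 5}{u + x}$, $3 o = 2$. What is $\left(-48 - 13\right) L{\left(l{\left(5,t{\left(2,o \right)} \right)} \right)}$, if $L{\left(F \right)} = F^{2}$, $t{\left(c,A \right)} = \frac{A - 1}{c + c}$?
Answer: $- \frac{878400}{3481} \approx -252.34$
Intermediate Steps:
$o = \frac{2}{3}$ ($o = \frac{1}{3} \cdot 2 = \frac{2}{3} \approx 0.66667$)
$t{\left(c,A \right)} = \frac{-1 + A}{2 c}$
$l{\left(x,u \right)} = \frac{5 + x}{u + x}$
$\left(-48 - 13\right) L{\left(l{\left(5,t{\left(2,o \right)} \right)} \right)} = \left(-48 - 13\right) \left(\frac{5 + 5}{\frac{-1 + \frac{2}{3}}{2 \cdot 2} + 5}\right)^{2} = - 61 \left(\frac{1}{\frac{1}{2} \cdot \frac{1}{2} \left(- \frac{1}{3}\right) + 5} \cdot 10\right)^{2} = - 61 \left(\frac{1}{- \frac{1}{12} + 5} \cdot 10\right)^{2} = - 61 \left(\frac{1}{\frac{59}{12}} \cdot 10\right)^{2} = - 61 \left(\frac{12}{59} \cdot 10\right)^{2} = - 61 \left(\frac{120}{59}\right)^{2} = \left(-61\right) \frac{14400}{3481} = - \frac{878400}{3481}$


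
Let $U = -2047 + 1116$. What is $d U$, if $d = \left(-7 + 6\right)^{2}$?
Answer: $-931$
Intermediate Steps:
$U = -931$
$d = 1$ ($d = \left(-1\right)^{2} = 1$)
$d U = 1 \left(-931\right) = -931$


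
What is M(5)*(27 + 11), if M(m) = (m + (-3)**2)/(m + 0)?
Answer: 532/5 ≈ 106.40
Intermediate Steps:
M(m) = (9 + m)/m (M(m) = (m + 9)/m = (9 + m)/m)
M(5)*(27 + 11) = ((9 + 5)/5)*(27 + 11) = ((1/5)*14)*38 = (14/5)*38 = 532/5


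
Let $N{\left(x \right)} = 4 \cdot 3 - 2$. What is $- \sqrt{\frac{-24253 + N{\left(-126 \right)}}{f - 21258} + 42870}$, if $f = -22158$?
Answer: $- \frac{\sqrt{249409933842}}{2412} \approx -207.05$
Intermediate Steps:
$N{\left(x \right)} = 10$ ($N{\left(x \right)} = 12 - 2 = 10$)
$- \sqrt{\frac{-24253 + N{\left(-126 \right)}}{f - 21258} + 42870} = - \sqrt{\frac{-24253 + 10}{-22158 - 21258} + 42870} = - \sqrt{- \frac{24243}{-43416} + 42870} = - \sqrt{\left(-24243\right) \left(- \frac{1}{43416}\right) + 42870} = - \sqrt{\frac{8081}{14472} + 42870} = - \sqrt{\frac{620422721}{14472}} = - \frac{\sqrt{249409933842}}{2412}$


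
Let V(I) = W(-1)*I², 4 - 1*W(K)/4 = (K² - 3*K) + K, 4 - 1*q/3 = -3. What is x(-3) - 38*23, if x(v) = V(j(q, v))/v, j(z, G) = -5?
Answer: -2722/3 ≈ -907.33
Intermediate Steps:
q = 21 (q = 12 - 3*(-3) = 12 + 9 = 21)
W(K) = 16 - 4*K² + 8*K (W(K) = 16 - 4*((K² - 3*K) + K) = 16 - 4*(K² - 2*K) = 16 + (-4*K² + 8*K) = 16 - 4*K² + 8*K)
V(I) = 4*I² (V(I) = (16 - 4*(-1)² + 8*(-1))*I² = (16 - 4*1 - 8)*I² = (16 - 4 - 8)*I² = 4*I²)
x(v) = 100/v (x(v) = (4*(-5)²)/v = (4*25)/v = 100/v)
x(-3) - 38*23 = 100/(-3) - 38*23 = 100*(-⅓) - 874 = -100/3 - 874 = -2722/3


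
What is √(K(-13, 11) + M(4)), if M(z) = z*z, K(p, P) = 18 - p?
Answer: √47 ≈ 6.8557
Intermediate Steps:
M(z) = z²
√(K(-13, 11) + M(4)) = √((18 - 1*(-13)) + 4²) = √((18 + 13) + 16) = √(31 + 16) = √47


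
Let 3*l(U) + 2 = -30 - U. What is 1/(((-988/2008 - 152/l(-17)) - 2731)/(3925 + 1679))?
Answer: -14066040/6779741 ≈ -2.0747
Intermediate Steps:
l(U) = -32/3 - U/3 (l(U) = -2/3 + (-30 - U)/3 = -2/3 + (-10 - U/3) = -32/3 - U/3)
1/(((-988/2008 - 152/l(-17)) - 2731)/(3925 + 1679)) = 1/(((-988/2008 - 152/(-32/3 - 1/3*(-17))) - 2731)/(3925 + 1679)) = 1/(((-988*1/2008 - 152/(-32/3 + 17/3)) - 2731)/5604) = 1/(((-247/502 - 152/(-5)) - 2731)*(1/5604)) = 1/(((-247/502 - 152*(-1/5)) - 2731)*(1/5604)) = 1/(((-247/502 + 152/5) - 2731)*(1/5604)) = 1/((75069/2510 - 2731)*(1/5604)) = 1/(-6779741/2510*1/5604) = 1/(-6779741/14066040) = -14066040/6779741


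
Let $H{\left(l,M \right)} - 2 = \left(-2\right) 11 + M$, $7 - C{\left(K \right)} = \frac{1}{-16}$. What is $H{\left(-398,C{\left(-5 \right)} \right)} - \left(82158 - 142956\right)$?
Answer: $\frac{972561}{16} \approx 60785.0$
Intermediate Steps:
$C{\left(K \right)} = \frac{113}{16}$ ($C{\left(K \right)} = 7 - \frac{1}{-16} = 7 - - \frac{1}{16} = 7 + \frac{1}{16} = \frac{113}{16}$)
$H{\left(l,M \right)} = -20 + M$ ($H{\left(l,M \right)} = 2 + \left(\left(-2\right) 11 + M\right) = 2 + \left(-22 + M\right) = -20 + M$)
$H{\left(-398,C{\left(-5 \right)} \right)} - \left(82158 - 142956\right) = \left(-20 + \frac{113}{16}\right) - \left(82158 - 142956\right) = - \frac{207}{16} - -60798 = - \frac{207}{16} + 60798 = \frac{972561}{16}$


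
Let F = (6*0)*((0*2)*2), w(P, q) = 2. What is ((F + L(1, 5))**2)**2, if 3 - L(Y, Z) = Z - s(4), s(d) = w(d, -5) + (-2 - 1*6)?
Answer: 4096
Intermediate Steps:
s(d) = -6 (s(d) = 2 + (-2 - 1*6) = 2 + (-2 - 6) = 2 - 8 = -6)
L(Y, Z) = -3 - Z (L(Y, Z) = 3 - (Z - 1*(-6)) = 3 - (Z + 6) = 3 - (6 + Z) = 3 + (-6 - Z) = -3 - Z)
F = 0 (F = 0*(0*2) = 0*0 = 0)
((F + L(1, 5))**2)**2 = ((0 + (-3 - 1*5))**2)**2 = ((0 + (-3 - 5))**2)**2 = ((0 - 8)**2)**2 = ((-8)**2)**2 = 64**2 = 4096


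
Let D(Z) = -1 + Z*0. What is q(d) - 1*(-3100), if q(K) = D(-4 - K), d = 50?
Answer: 3099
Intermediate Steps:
D(Z) = -1 (D(Z) = -1 + 0 = -1)
q(K) = -1
q(d) - 1*(-3100) = -1 - 1*(-3100) = -1 + 3100 = 3099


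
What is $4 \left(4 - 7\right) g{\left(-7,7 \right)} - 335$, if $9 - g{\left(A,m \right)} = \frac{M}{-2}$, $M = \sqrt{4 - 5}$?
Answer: $-443 - 6 i \approx -443.0 - 6.0 i$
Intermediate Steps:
$M = i$ ($M = \sqrt{-1} = i \approx 1.0 i$)
$g{\left(A,m \right)} = 9 + \frac{i}{2}$ ($g{\left(A,m \right)} = 9 - \frac{i}{-2} = 9 - i \left(- \frac{1}{2}\right) = 9 - - \frac{i}{2} = 9 + \frac{i}{2}$)
$4 \left(4 - 7\right) g{\left(-7,7 \right)} - 335 = 4 \left(4 - 7\right) \left(9 + \frac{i}{2}\right) - 335 = 4 \left(-3\right) \left(9 + \frac{i}{2}\right) - 335 = - 12 \left(9 + \frac{i}{2}\right) - 335 = \left(-108 - 6 i\right) - 335 = -443 - 6 i$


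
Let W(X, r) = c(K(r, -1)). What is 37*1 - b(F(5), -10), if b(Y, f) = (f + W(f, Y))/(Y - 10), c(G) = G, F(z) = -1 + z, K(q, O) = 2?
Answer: 107/3 ≈ 35.667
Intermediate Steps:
W(X, r) = 2
b(Y, f) = (2 + f)/(-10 + Y) (b(Y, f) = (f + 2)/(Y - 10) = (2 + f)/(-10 + Y))
37*1 - b(F(5), -10) = 37*1 - (2 - 10)/(-10 + (-1 + 5)) = 37 - (-8)/(-10 + 4) = 37 - (-8)/(-6) = 37 - (-1)*(-8)/6 = 37 - 1*4/3 = 37 - 4/3 = 107/3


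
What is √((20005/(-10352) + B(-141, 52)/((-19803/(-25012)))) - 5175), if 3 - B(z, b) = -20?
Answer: I*√25560154549311627/2228268 ≈ 71.749*I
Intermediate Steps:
B(z, b) = 23 (B(z, b) = 3 - 1*(-20) = 3 + 20 = 23)
√((20005/(-10352) + B(-141, 52)/((-19803/(-25012)))) - 5175) = √((20005/(-10352) + 23/((-19803/(-25012)))) - 5175) = √((20005*(-1/10352) + 23/((-19803*(-1/25012)))) - 5175) = √((-20005/10352 + 23/(19803/25012)) - 5175) = √((-20005/10352 + 23*(25012/19803)) - 5175) = √((-20005/10352 + 25012/861) - 5175) = √(241699919/8913072 - 5175) = √(-45883447681/8913072) = I*√25560154549311627/2228268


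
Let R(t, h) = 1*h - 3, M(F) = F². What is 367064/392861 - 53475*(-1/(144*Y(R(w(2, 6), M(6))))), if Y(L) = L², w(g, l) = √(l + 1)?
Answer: 26189916733/20535630192 ≈ 1.2753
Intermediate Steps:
w(g, l) = √(1 + l)
R(t, h) = -3 + h (R(t, h) = h - 3 = -3 + h)
367064/392861 - 53475*(-1/(144*Y(R(w(2, 6), M(6))))) = 367064/392861 - 53475*(-1/(144*(-3 + 6²)²)) = 367064*(1/392861) - 53475*(-1/(144*(-3 + 36)²)) = 367064/392861 - 53475/(33²*(-144)) = 367064/392861 - 53475/(1089*(-144)) = 367064/392861 - 53475/(-156816) = 367064/392861 - 53475*(-1/156816) = 367064/392861 + 17825/52272 = 26189916733/20535630192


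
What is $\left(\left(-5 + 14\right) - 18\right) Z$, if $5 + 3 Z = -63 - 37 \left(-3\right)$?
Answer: $-129$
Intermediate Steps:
$Z = \frac{43}{3}$ ($Z = - \frac{5}{3} + \frac{-63 - 37 \left(-3\right)}{3} = - \frac{5}{3} + \frac{-63 - -111}{3} = - \frac{5}{3} + \frac{-63 + 111}{3} = - \frac{5}{3} + \frac{1}{3} \cdot 48 = - \frac{5}{3} + 16 = \frac{43}{3} \approx 14.333$)
$\left(\left(-5 + 14\right) - 18\right) Z = \left(\left(-5 + 14\right) - 18\right) \frac{43}{3} = \left(9 - 18\right) \frac{43}{3} = \left(-9\right) \frac{43}{3} = -129$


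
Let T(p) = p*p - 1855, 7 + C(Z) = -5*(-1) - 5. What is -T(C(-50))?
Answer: 1806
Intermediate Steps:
C(Z) = -7 (C(Z) = -7 + (-5*(-1) - 5) = -7 + (5 - 5) = -7 + 0 = -7)
T(p) = -1855 + p² (T(p) = p² - 1855 = -1855 + p²)
-T(C(-50)) = -(-1855 + (-7)²) = -(-1855 + 49) = -1*(-1806) = 1806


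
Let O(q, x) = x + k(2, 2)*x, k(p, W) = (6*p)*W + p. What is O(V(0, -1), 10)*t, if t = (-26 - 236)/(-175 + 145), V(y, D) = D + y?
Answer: 2358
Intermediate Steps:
k(p, W) = p + 6*W*p (k(p, W) = 6*W*p + p = p + 6*W*p)
t = 131/15 (t = -262/(-30) = -262*(-1/30) = 131/15 ≈ 8.7333)
O(q, x) = 27*x (O(q, x) = x + (2*(1 + 6*2))*x = x + (2*(1 + 12))*x = x + (2*13)*x = x + 26*x = 27*x)
O(V(0, -1), 10)*t = (27*10)*(131/15) = 270*(131/15) = 2358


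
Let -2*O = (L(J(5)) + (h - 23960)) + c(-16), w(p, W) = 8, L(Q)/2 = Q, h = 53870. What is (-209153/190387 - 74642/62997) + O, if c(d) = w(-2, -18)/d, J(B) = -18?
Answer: -716703703962713/47975239356 ≈ -14939.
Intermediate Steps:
L(Q) = 2*Q
c(d) = 8/d
O = -59747/4 (O = -((2*(-18) + (53870 - 23960)) + 8/(-16))/2 = -((-36 + 29910) + 8*(-1/16))/2 = -(29874 - 1/2)/2 = -1/2*59747/2 = -59747/4 ≈ -14937.)
(-209153/190387 - 74642/62997) + O = (-209153/190387 - 74642/62997) - 59747/4 = -27386877995/11993809839 - 59747/4 = -716703703962713/47975239356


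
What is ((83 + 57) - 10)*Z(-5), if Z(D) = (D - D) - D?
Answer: 650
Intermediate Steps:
Z(D) = -D (Z(D) = 0 - D = -D)
((83 + 57) - 10)*Z(-5) = ((83 + 57) - 10)*(-1*(-5)) = (140 - 10)*5 = 130*5 = 650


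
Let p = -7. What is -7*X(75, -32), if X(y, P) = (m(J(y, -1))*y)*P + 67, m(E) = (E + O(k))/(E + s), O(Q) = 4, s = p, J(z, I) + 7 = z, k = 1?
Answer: 1180991/61 ≈ 19361.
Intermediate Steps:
J(z, I) = -7 + z
s = -7
m(E) = (4 + E)/(-7 + E) (m(E) = (E + 4)/(E - 7) = (4 + E)/(-7 + E))
X(y, P) = 67 + P*y*(-3 + y)/(-14 + y) (X(y, P) = (((4 + (-7 + y))/(-7 + (-7 + y)))*y)*P + 67 = (((-3 + y)/(-14 + y))*y)*P + 67 = (y*(-3 + y)/(-14 + y))*P + 67 = P*y*(-3 + y)/(-14 + y) + 67 = 67 + P*y*(-3 + y)/(-14 + y))
-7*X(75, -32) = -7*(-938 + 67*75 - 32*75*(-3 + 75))/(-14 + 75) = -7*(-938 + 5025 - 32*75*72)/61 = -7*(-938 + 5025 - 172800)/61 = -7*(-168713)/61 = -7*(-168713/61) = 1180991/61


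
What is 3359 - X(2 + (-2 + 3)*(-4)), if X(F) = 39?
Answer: 3320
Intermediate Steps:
3359 - X(2 + (-2 + 3)*(-4)) = 3359 - 1*39 = 3359 - 39 = 3320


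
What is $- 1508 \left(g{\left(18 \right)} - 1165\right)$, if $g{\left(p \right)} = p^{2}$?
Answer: $1268228$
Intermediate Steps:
$- 1508 \left(g{\left(18 \right)} - 1165\right) = - 1508 \left(18^{2} - 1165\right) = - 1508 \left(324 - 1165\right) = \left(-1508\right) \left(-841\right) = 1268228$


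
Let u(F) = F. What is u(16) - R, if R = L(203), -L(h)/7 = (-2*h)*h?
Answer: -576910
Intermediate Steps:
L(h) = 14*h**2 (L(h) = -7*(-2*h)*h = -(-14)*h**2 = 14*h**2)
R = 576926 (R = 14*203**2 = 14*41209 = 576926)
u(16) - R = 16 - 1*576926 = 16 - 576926 = -576910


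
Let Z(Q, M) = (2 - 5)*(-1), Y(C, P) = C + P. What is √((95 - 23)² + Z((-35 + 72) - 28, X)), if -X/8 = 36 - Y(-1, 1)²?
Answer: √5187 ≈ 72.021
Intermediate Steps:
X = -288 (X = -8*(36 - (-1 + 1)²) = -8*(36 - 1*0²) = -8*(36 - 1*0) = -8*(36 + 0) = -8*36 = -288)
Z(Q, M) = 3 (Z(Q, M) = -3*(-1) = 3)
√((95 - 23)² + Z((-35 + 72) - 28, X)) = √((95 - 23)² + 3) = √(72² + 3) = √(5184 + 3) = √5187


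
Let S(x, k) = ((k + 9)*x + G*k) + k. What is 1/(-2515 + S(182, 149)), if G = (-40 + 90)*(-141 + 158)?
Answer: 1/153040 ≈ 6.5342e-6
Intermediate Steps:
G = 850 (G = 50*17 = 850)
S(x, k) = 851*k + x*(9 + k) (S(x, k) = ((k + 9)*x + 850*k) + k = ((9 + k)*x + 850*k) + k = (x*(9 + k) + 850*k) + k = (850*k + x*(9 + k)) + k = 851*k + x*(9 + k))
1/(-2515 + S(182, 149)) = 1/(-2515 + (9*182 + 851*149 + 149*182)) = 1/(-2515 + (1638 + 126799 + 27118)) = 1/(-2515 + 155555) = 1/153040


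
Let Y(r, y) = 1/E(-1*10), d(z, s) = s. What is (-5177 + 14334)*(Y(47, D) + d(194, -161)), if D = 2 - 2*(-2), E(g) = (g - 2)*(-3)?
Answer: -53064815/36 ≈ -1.4740e+6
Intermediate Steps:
E(g) = 6 - 3*g (E(g) = (-2 + g)*(-3) = 6 - 3*g)
D = 6 (D = 2 + 4 = 6)
Y(r, y) = 1/36 (Y(r, y) = 1/(6 - (-3)*10) = 1/(6 - 3*(-10)) = 1/(6 + 30) = 1/36)
(-5177 + 14334)*(Y(47, D) + d(194, -161)) = (-5177 + 14334)*(1/36 - 161) = 9157*(-5795/36) = -53064815/36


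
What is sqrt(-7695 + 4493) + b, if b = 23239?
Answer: 23239 + I*sqrt(3202) ≈ 23239.0 + 56.586*I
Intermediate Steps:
sqrt(-7695 + 4493) + b = sqrt(-7695 + 4493) + 23239 = sqrt(-3202) + 23239 = I*sqrt(3202) + 23239 = 23239 + I*sqrt(3202)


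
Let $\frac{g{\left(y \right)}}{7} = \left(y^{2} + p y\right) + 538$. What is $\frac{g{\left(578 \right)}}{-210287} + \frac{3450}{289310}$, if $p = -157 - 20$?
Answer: $- \frac{6710770051}{869116171} \approx -7.7214$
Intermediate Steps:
$p = -177$ ($p = -157 - 20 = -177$)
$g{\left(y \right)} = 3766 - 1239 y + 7 y^{2}$ ($g{\left(y \right)} = 7 \left(\left(y^{2} - 177 y\right) + 538\right) = 7 \left(538 + y^{2} - 177 y\right) = 3766 - 1239 y + 7 y^{2}$)
$\frac{g{\left(578 \right)}}{-210287} + \frac{3450}{289310} = \frac{3766 - 716142 + 7 \cdot 578^{2}}{-210287} + \frac{3450}{289310} = \left(3766 - 716142 + 7 \cdot 334084\right) \left(- \frac{1}{210287}\right) + 3450 \cdot \frac{1}{289310} = \left(3766 - 716142 + 2338588\right) \left(- \frac{1}{210287}\right) + \frac{345}{28931} = 1626212 \left(- \frac{1}{210287}\right) + \frac{345}{28931} = - \frac{232316}{30041} + \frac{345}{28931} = - \frac{6710770051}{869116171}$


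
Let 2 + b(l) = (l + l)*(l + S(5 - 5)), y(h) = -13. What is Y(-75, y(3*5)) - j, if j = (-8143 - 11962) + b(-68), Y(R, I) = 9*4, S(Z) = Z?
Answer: 10895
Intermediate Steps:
b(l) = -2 + 2*l² (b(l) = -2 + (l + l)*(l + (5 - 5)) = -2 + (2*l)*(l + 0) = -2 + (2*l)*l = -2 + 2*l²)
Y(R, I) = 36
j = -10859 (j = (-8143 - 11962) + (-2 + 2*(-68)²) = -20105 + (-2 + 2*4624) = -20105 + (-2 + 9248) = -20105 + 9246 = -10859)
Y(-75, y(3*5)) - j = 36 - 1*(-10859) = 36 + 10859 = 10895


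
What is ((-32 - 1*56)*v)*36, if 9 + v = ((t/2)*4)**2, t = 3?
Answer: -85536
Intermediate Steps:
v = 27 (v = -9 + ((3/2)*4)**2 = -9 + 6**2 = -9 + 36 = 27)
((-32 - 1*56)*v)*36 = ((-32 - 1*56)*27)*36 = ((-32 - 56)*27)*36 = -88*27*36 = -2376*36 = -85536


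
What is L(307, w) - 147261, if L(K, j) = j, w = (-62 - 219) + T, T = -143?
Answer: -147685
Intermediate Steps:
w = -424 (w = (-62 - 219) - 143 = -281 - 143 = -424)
L(307, w) - 147261 = -424 - 147261 = -147685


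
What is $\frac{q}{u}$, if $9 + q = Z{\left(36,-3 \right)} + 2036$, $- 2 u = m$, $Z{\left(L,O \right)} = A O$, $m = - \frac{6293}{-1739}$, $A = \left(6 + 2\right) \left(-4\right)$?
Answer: $- \frac{7383794}{6293} \approx -1173.3$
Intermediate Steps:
$A = -32$ ($A = 8 \left(-4\right) = -32$)
$m = \frac{6293}{1739}$ ($m = \left(-6293\right) \left(- \frac{1}{1739}\right) = \frac{6293}{1739} \approx 3.6187$)
$Z{\left(L,O \right)} = - 32 O$
$u = - \frac{6293}{3478}$ ($u = \left(- \frac{1}{2}\right) \frac{6293}{1739} = - \frac{6293}{3478} \approx -1.8094$)
$q = 2123$ ($q = -9 + \left(\left(-32\right) \left(-3\right) + 2036\right) = -9 + \left(96 + 2036\right) = -9 + 2132 = 2123$)
$\frac{q}{u} = \frac{2123}{- \frac{6293}{3478}} = 2123 \left(- \frac{3478}{6293}\right) = - \frac{7383794}{6293}$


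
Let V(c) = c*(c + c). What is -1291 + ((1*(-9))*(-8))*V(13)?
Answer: 23045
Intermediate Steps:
V(c) = 2*c**2 (V(c) = c*(2*c) = 2*c**2)
-1291 + ((1*(-9))*(-8))*V(13) = -1291 + ((1*(-9))*(-8))*(2*13**2) = -1291 + (-9*(-8))*(2*169) = -1291 + 72*338 = -1291 + 24336 = 23045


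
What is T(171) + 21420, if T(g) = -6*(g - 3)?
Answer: 20412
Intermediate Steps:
T(g) = 18 - 6*g (T(g) = -6*(-3 + g) = 18 - 6*g)
T(171) + 21420 = (18 - 6*171) + 21420 = (18 - 1026) + 21420 = -1008 + 21420 = 20412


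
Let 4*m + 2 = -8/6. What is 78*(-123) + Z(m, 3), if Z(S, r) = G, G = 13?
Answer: -9581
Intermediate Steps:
m = -⅚ (m = -½ + (-8/6)/4 = -½ + (-8*⅙)/4 = -½ + (¼)*(-4/3) = -½ - ⅓ = -⅚ ≈ -0.83333)
Z(S, r) = 13
78*(-123) + Z(m, 3) = 78*(-123) + 13 = -9594 + 13 = -9581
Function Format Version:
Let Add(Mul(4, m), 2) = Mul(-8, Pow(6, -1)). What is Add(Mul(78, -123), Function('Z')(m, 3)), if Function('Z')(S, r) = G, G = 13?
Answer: -9581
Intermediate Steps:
m = Rational(-5, 6) (m = Add(Rational(-1, 2), Mul(Rational(1, 4), Mul(-8, Pow(6, -1)))) = Add(Rational(-1, 2), Mul(Rational(1, 4), Mul(-8, Rational(1, 6)))) = Add(Rational(-1, 2), Mul(Rational(1, 4), Rational(-4, 3))) = Add(Rational(-1, 2), Rational(-1, 3)) = Rational(-5, 6) ≈ -0.83333)
Function('Z')(S, r) = 13
Add(Mul(78, -123), Function('Z')(m, 3)) = Add(Mul(78, -123), 13) = Add(-9594, 13) = -9581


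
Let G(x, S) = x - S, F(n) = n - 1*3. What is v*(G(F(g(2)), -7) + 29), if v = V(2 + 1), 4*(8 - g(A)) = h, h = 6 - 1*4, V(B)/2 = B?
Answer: 243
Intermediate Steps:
V(B) = 2*B
h = 2 (h = 6 - 4 = 2)
g(A) = 15/2 (g(A) = 8 - ¼*2 = 8 - ½ = 15/2)
F(n) = -3 + n (F(n) = n - 3 = -3 + n)
v = 6 (v = 2*(2 + 1) = 2*3 = 6)
v*(G(F(g(2)), -7) + 29) = 6*(((-3 + 15/2) - 1*(-7)) + 29) = 6*((9/2 + 7) + 29) = 6*(23/2 + 29) = 6*(81/2) = 243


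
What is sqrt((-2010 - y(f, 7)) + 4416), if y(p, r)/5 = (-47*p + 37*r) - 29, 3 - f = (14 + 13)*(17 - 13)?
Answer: I*sqrt(23419) ≈ 153.03*I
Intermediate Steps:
f = -105 (f = 3 - (14 + 13)*(17 - 13) = 3 - 27*4 = 3 - 1*108 = 3 - 108 = -105)
y(p, r) = -145 - 235*p + 185*r (y(p, r) = 5*((-47*p + 37*r) - 29) = 5*(-29 - 47*p + 37*r) = -145 - 235*p + 185*r)
sqrt((-2010 - y(f, 7)) + 4416) = sqrt((-2010 - (-145 - 235*(-105) + 185*7)) + 4416) = sqrt((-2010 - (-145 + 24675 + 1295)) + 4416) = sqrt((-2010 - 1*25825) + 4416) = sqrt((-2010 - 25825) + 4416) = sqrt(-27835 + 4416) = sqrt(-23419) = I*sqrt(23419)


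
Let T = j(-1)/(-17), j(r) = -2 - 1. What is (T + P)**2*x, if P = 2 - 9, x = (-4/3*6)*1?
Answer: -107648/289 ≈ -372.48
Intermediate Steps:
j(r) = -3
x = -8 (x = (-4*1/3*6)*1 = -4/3*6*1 = -8*1 = -8)
T = 3/17 (T = -3/(-17) = -3*(-1/17) = 3/17 ≈ 0.17647)
P = -7
(T + P)**2*x = (3/17 - 7)**2*(-8) = (-116/17)**2*(-8) = (13456/289)*(-8) = -107648/289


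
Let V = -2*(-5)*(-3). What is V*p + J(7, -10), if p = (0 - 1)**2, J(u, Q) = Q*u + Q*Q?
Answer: 0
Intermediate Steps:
J(u, Q) = Q**2 + Q*u (J(u, Q) = Q*u + Q**2 = Q**2 + Q*u)
V = -30 (V = 10*(-3) = -30)
p = 1 (p = (-1)**2 = 1)
V*p + J(7, -10) = -30*1 - 10*(-10 + 7) = -30 - 10*(-3) = -30 + 30 = 0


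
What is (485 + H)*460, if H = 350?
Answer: 384100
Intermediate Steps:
(485 + H)*460 = (485 + 350)*460 = 835*460 = 384100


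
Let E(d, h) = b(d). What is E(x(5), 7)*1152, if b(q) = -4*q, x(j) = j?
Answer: -23040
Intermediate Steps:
E(d, h) = -4*d
E(x(5), 7)*1152 = -4*5*1152 = -20*1152 = -23040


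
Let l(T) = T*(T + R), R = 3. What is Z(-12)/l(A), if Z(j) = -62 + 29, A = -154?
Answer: -3/2114 ≈ -0.0014191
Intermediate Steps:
l(T) = T*(3 + T) (l(T) = T*(T + 3) = T*(3 + T))
Z(j) = -33
Z(-12)/l(A) = -33*(-1/(154*(3 - 154))) = -33/((-154*(-151))) = -33/23254 = -33*1/23254 = -3/2114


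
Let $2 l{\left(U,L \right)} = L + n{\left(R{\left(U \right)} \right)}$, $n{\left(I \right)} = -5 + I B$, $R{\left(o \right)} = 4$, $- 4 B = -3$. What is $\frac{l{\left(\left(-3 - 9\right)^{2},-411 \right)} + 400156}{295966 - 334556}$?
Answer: $- \frac{799899}{77180} \approx -10.364$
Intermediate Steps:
$B = \frac{3}{4}$ ($B = \left(- \frac{1}{4}\right) \left(-3\right) = \frac{3}{4} \approx 0.75$)
$n{\left(I \right)} = -5 + \frac{3 I}{4}$ ($n{\left(I \right)} = -5 + I \frac{3}{4} = -5 + \frac{3 I}{4}$)
$l{\left(U,L \right)} = -1 + \frac{L}{2}$ ($l{\left(U,L \right)} = \frac{L + \left(-5 + \frac{3}{4} \cdot 4\right)}{2} = \frac{L + \left(-5 + 3\right)}{2} = \frac{L - 2}{2} = \frac{-2 + L}{2} = -1 + \frac{L}{2}$)
$\frac{l{\left(\left(-3 - 9\right)^{2},-411 \right)} + 400156}{295966 - 334556} = \frac{\left(-1 + \frac{1}{2} \left(-411\right)\right) + 400156}{295966 - 334556} = \frac{\left(-1 - \frac{411}{2}\right) + 400156}{-38590} = \left(- \frac{413}{2} + 400156\right) \left(- \frac{1}{38590}\right) = \frac{799899}{2} \left(- \frac{1}{38590}\right) = - \frac{799899}{77180}$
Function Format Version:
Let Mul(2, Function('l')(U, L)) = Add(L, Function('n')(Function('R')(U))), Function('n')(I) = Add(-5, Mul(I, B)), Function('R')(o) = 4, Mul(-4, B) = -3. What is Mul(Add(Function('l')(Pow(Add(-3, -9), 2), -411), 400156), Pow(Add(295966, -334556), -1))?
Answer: Rational(-799899, 77180) ≈ -10.364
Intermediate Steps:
B = Rational(3, 4) (B = Mul(Rational(-1, 4), -3) = Rational(3, 4) ≈ 0.75000)
Function('n')(I) = Add(-5, Mul(Rational(3, 4), I)) (Function('n')(I) = Add(-5, Mul(I, Rational(3, 4))) = Add(-5, Mul(Rational(3, 4), I)))
Function('l')(U, L) = Add(-1, Mul(Rational(1, 2), L)) (Function('l')(U, L) = Mul(Rational(1, 2), Add(L, Add(-5, Mul(Rational(3, 4), 4)))) = Mul(Rational(1, 2), Add(L, Add(-5, 3))) = Mul(Rational(1, 2), Add(L, -2)) = Mul(Rational(1, 2), Add(-2, L)) = Add(-1, Mul(Rational(1, 2), L)))
Mul(Add(Function('l')(Pow(Add(-3, -9), 2), -411), 400156), Pow(Add(295966, -334556), -1)) = Mul(Add(Add(-1, Mul(Rational(1, 2), -411)), 400156), Pow(Add(295966, -334556), -1)) = Mul(Add(Add(-1, Rational(-411, 2)), 400156), Pow(-38590, -1)) = Mul(Add(Rational(-413, 2), 400156), Rational(-1, 38590)) = Mul(Rational(799899, 2), Rational(-1, 38590)) = Rational(-799899, 77180)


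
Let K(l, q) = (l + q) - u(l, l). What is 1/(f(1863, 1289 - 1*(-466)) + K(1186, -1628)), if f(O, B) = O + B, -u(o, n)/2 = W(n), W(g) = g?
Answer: 1/5548 ≈ 0.00018025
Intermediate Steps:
u(o, n) = -2*n
K(l, q) = q + 3*l (K(l, q) = (l + q) - (-2)*l = (l + q) + 2*l = q + 3*l)
f(O, B) = B + O
1/(f(1863, 1289 - 1*(-466)) + K(1186, -1628)) = 1/(((1289 - 1*(-466)) + 1863) + (-1628 + 3*1186)) = 1/(((1289 + 466) + 1863) + (-1628 + 3558)) = 1/((1755 + 1863) + 1930) = 1/(3618 + 1930) = 1/5548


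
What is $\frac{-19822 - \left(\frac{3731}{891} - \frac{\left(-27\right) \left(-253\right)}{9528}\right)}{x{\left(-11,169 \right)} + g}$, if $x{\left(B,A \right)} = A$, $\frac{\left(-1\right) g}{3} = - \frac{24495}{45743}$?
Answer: $- \frac{2566293620210543}{22084031214432} \approx -116.21$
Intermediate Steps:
$g = \frac{73485}{45743}$ ($g = - 3 \left(- \frac{24495}{45743}\right) = - 3 \left(\left(-24495\right) \frac{1}{45743}\right) = \left(-3\right) \left(- \frac{24495}{45743}\right) = \frac{73485}{45743} \approx 1.6065$)
$\frac{-19822 - \left(\frac{3731}{891} - \frac{\left(-27\right) \left(-253\right)}{9528}\right)}{x{\left(-11,169 \right)} + g} = \frac{-19822 - \left(\frac{3731}{891} - \frac{\left(-27\right) \left(-253\right)}{9528}\right)}{169 + \frac{73485}{45743}} = \frac{-19822 + \left(6831 \cdot \frac{1}{9528} - \frac{3731}{891}\right)}{\frac{7804052}{45743}} = \left(-19822 + \left(\frac{2277}{3176} - \frac{3731}{891}\right)\right) \frac{45743}{7804052} = \left(-19822 - \frac{9820849}{2829816}\right) \frac{45743}{7804052} = \left(- \frac{56102433601}{2829816}\right) \frac{45743}{7804052} = - \frac{2566293620210543}{22084031214432}$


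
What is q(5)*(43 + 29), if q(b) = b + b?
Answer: 720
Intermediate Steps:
q(b) = 2*b
q(5)*(43 + 29) = (2*5)*(43 + 29) = 10*72 = 720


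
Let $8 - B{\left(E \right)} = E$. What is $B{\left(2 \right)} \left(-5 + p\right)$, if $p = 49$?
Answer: $264$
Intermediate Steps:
$B{\left(E \right)} = 8 - E$
$B{\left(2 \right)} \left(-5 + p\right) = \left(8 - 2\right) \left(-5 + 49\right) = \left(8 - 2\right) 44 = 6 \cdot 44 = 264$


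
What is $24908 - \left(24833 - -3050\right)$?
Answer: $-2975$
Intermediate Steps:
$24908 - \left(24833 - -3050\right) = 24908 - \left(24833 + 3050\right) = 24908 - 27883 = -2975$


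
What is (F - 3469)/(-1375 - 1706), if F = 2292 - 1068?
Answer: 2245/3081 ≈ 0.72866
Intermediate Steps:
F = 1224
(F - 3469)/(-1375 - 1706) = (1224 - 3469)/(-1375 - 1706) = -2245/(-3081) = -2245*(-1/3081) = 2245/3081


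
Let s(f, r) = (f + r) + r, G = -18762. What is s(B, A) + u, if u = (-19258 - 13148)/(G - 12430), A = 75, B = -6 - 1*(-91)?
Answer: 3681263/15596 ≈ 236.04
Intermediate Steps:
B = 85 (B = -6 + 91 = 85)
s(f, r) = f + 2*r
u = 16203/15596 (u = (-19258 - 13148)/(-18762 - 12430) = -32406/(-31192) = -32406*(-1/31192) = 16203/15596 ≈ 1.0389)
s(B, A) + u = (85 + 2*75) + 16203/15596 = (85 + 150) + 16203/15596 = 235 + 16203/15596 = 3681263/15596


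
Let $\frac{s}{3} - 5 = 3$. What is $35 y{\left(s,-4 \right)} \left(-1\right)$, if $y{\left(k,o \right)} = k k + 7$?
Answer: $-20405$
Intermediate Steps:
$s = 24$ ($s = 15 + 3 \cdot 3 = 15 + 9 = 24$)
$y{\left(k,o \right)} = 7 + k^{2}$ ($y{\left(k,o \right)} = k^{2} + 7 = 7 + k^{2}$)
$35 y{\left(s,-4 \right)} \left(-1\right) = 35 \left(7 + 24^{2}\right) \left(-1\right) = 35 \left(7 + 576\right) \left(-1\right) = 35 \cdot 583 \left(-1\right) = 20405 \left(-1\right) = -20405$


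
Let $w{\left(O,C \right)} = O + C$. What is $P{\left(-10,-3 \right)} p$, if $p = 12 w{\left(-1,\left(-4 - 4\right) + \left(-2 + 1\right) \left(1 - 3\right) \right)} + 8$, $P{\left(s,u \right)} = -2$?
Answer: $152$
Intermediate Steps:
$w{\left(O,C \right)} = C + O$
$p = -76$ ($p = 12 \left(\left(\left(-4 - 4\right) + \left(-2 + 1\right) \left(1 - 3\right)\right) - 1\right) + 8 = 12 \left(\left(-8 - -2\right) - 1\right) + 8 = 12 \left(\left(-8 + 2\right) - 1\right) + 8 = 12 \left(-6 - 1\right) + 8 = 12 \left(-7\right) + 8 = -84 + 8 = -76$)
$P{\left(-10,-3 \right)} p = \left(-2\right) \left(-76\right) = 152$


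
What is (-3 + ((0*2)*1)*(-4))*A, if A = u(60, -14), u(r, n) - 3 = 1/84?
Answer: -253/28 ≈ -9.0357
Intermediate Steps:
u(r, n) = 253/84 (u(r, n) = 3 + 1/84 = 253/84)
A = 253/84 ≈ 3.0119
(-3 + ((0*2)*1)*(-4))*A = (-3 + ((0*2)*1)*(-4))*(253/84) = (-3 + (0*1)*(-4))*(253/84) = (-3 + 0*(-4))*(253/84) = (-3 + 0)*(253/84) = -3*253/84 = -253/28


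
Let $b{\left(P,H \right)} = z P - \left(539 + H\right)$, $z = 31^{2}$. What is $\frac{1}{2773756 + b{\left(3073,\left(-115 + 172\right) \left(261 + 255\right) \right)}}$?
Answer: $\frac{1}{5696958} \approx 1.7553 \cdot 10^{-7}$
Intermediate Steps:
$z = 961$
$b{\left(P,H \right)} = -539 - H + 961 P$ ($b{\left(P,H \right)} = 961 P - \left(539 + H\right) = -539 - H + 961 P$)
$\frac{1}{2773756 + b{\left(3073,\left(-115 + 172\right) \left(261 + 255\right) \right)}} = \frac{1}{2773756 - \left(-2952614 + \left(-115 + 172\right) \left(261 + 255\right)\right)} = \frac{1}{2773756 - \left(-2952614 + 29412\right)} = \frac{1}{2773756 - -2923202} = \frac{1}{2773756 + 2923202} = \frac{1}{5696958}$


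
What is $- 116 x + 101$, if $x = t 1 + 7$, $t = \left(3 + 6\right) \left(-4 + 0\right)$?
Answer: $3465$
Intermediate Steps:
$t = -36$ ($t = 9 \left(-4\right) = -36$)
$x = -29$ ($x = \left(-36\right) 1 + 7 = -36 + 7 = -29$)
$- 116 x + 101 = \left(-116\right) \left(-29\right) + 101 = 3364 + 101 = 3465$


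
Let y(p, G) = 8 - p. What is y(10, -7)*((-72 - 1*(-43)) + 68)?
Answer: -78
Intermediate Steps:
y(10, -7)*((-72 - 1*(-43)) + 68) = (8 - 1*10)*((-72 - 1*(-43)) + 68) = (8 - 10)*((-72 + 43) + 68) = -2*(-29 + 68) = -2*39 = -78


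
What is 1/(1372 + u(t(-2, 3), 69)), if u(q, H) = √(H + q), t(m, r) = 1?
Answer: 98/134451 - √70/1882314 ≈ 0.00072445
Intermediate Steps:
1/(1372 + u(t(-2, 3), 69)) = 1/(1372 + √(69 + 1)) = 1/(1372 + √70)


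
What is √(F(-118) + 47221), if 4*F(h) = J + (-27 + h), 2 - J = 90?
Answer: √188651/2 ≈ 217.17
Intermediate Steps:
J = -88 (J = 2 - 1*90 = 2 - 90 = -88)
F(h) = -115/4 + h/4 (F(h) = (-88 + (-27 + h))/4 = (-115 + h)/4 = -115/4 + h/4)
√(F(-118) + 47221) = √((-115/4 + (¼)*(-118)) + 47221) = √((-115/4 - 59/2) + 47221) = √(-233/4 + 47221) = √(188651/4) = √188651/2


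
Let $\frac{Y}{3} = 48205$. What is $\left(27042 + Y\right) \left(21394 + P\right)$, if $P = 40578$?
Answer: $10637927604$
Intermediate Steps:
$Y = 144615$ ($Y = 3 \cdot 48205 = 144615$)
$\left(27042 + Y\right) \left(21394 + P\right) = \left(27042 + 144615\right) \left(21394 + 40578\right) = 171657 \cdot 61972 = 10637927604$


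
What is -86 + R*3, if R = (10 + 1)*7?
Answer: 145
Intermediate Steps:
R = 77 (R = 11*7 = 77)
-86 + R*3 = -86 + 77*3 = -86 + 231 = 145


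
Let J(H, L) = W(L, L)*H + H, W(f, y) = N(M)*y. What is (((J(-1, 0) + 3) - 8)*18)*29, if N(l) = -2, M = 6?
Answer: -3132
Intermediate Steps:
W(f, y) = -2*y
J(H, L) = H - 2*H*L (J(H, L) = (-2*L)*H + H = -2*H*L + H = H - 2*H*L)
(((J(-1, 0) + 3) - 8)*18)*29 = (((-(1 - 2*0) + 3) - 8)*18)*29 = (((-(1 + 0) + 3) - 8)*18)*29 = (((-1*1 + 3) - 8)*18)*29 = (((-1 + 3) - 8)*18)*29 = ((2 - 8)*18)*29 = -6*18*29 = -108*29 = -3132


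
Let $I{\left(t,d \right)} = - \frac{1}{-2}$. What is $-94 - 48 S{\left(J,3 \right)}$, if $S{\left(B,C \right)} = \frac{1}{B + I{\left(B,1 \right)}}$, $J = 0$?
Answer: $-190$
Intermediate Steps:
$I{\left(t,d \right)} = \frac{1}{2}$ ($I{\left(t,d \right)} = \left(-1\right) \left(- \frac{1}{2}\right) = \frac{1}{2}$)
$S{\left(B,C \right)} = \frac{1}{\frac{1}{2} + B}$ ($S{\left(B,C \right)} = \frac{1}{B + \frac{1}{2}} = \frac{1}{\frac{1}{2} + B}$)
$-94 - 48 S{\left(J,3 \right)} = -94 - 48 \frac{2}{1 + 2 \cdot 0} = -94 - 48 \frac{2}{1 + 0} = -94 - 48 \cdot \frac{2}{1} = -94 - 48 \cdot 2 \cdot 1 = -94 - 96 = -190$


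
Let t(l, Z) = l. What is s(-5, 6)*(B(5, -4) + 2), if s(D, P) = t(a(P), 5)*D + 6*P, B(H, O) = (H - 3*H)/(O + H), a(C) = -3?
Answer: -408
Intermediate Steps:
B(H, O) = -2*H/(H + O) (B(H, O) = (-2*H)/(H + O) = -2*H/(H + O))
s(D, P) = -3*D + 6*P
s(-5, 6)*(B(5, -4) + 2) = (-3*(-5) + 6*6)*(-2*5/(5 - 4) + 2) = (15 + 36)*(-2*5/1 + 2) = 51*(-2*5*1 + 2) = 51*(-10 + 2) = 51*(-8) = -408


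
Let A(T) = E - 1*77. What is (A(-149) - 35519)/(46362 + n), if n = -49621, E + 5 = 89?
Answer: 35512/3259 ≈ 10.897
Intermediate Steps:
E = 84 (E = -5 + 89 = 84)
A(T) = 7 (A(T) = 84 - 1*77 = 84 - 77 = 7)
(A(-149) - 35519)/(46362 + n) = (7 - 35519)/(46362 - 49621) = -35512/(-3259) = -35512*(-1/3259) = 35512/3259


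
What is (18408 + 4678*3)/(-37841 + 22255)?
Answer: -16221/7793 ≈ -2.0815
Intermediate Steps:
(18408 + 4678*3)/(-37841 + 22255) = (18408 + 14034)/(-15586) = 32442*(-1/15586) = -16221/7793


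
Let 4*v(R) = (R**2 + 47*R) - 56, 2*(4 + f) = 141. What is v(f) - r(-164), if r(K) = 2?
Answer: 29935/16 ≈ 1870.9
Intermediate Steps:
f = 133/2 (f = -4 + (1/2)*141 = -4 + 141/2 = 133/2 ≈ 66.500)
v(R) = -14 + R**2/4 + 47*R/4 (v(R) = ((R**2 + 47*R) - 56)/4 = (-56 + R**2 + 47*R)/4 = -14 + R**2/4 + 47*R/4)
v(f) - r(-164) = (-14 + (133/2)**2/4 + (47/4)*(133/2)) - 1*2 = (-14 + (1/4)*(17689/4) + 6251/8) - 2 = (-14 + 17689/16 + 6251/8) - 2 = 29967/16 - 2 = 29935/16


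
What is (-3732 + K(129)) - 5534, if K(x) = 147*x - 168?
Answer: 9529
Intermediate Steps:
K(x) = -168 + 147*x
(-3732 + K(129)) - 5534 = (-3732 + (-168 + 147*129)) - 5534 = (-3732 + (-168 + 18963)) - 5534 = (-3732 + 18795) - 5534 = 15063 - 5534 = 9529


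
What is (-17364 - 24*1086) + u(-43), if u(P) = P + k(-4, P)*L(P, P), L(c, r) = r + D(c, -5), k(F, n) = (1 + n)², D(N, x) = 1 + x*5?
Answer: -161659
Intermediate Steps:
D(N, x) = 1 + 5*x
L(c, r) = -24 + r (L(c, r) = r + (1 + 5*(-5)) = r + (1 - 25) = r - 24 = -24 + r)
u(P) = P + (1 + P)²*(-24 + P)
(-17364 - 24*1086) + u(-43) = (-17364 - 24*1086) + (-43 + (1 - 43)²*(-24 - 43)) = (-17364 - 26064) + (-43 + (-42)²*(-67)) = -43428 + (-43 + 1764*(-67)) = -43428 + (-43 - 118188) = -43428 - 118231 = -161659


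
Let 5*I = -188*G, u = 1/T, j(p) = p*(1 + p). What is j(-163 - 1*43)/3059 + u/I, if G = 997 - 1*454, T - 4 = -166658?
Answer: 718446613922575/52041870517224 ≈ 13.805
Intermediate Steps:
T = -166654 (T = 4 - 166658 = -166654)
G = 543 (G = 997 - 454 = 543)
u = -1/166654 (u = 1/(-166654) = -1/166654 ≈ -6.0005e-6)
I = -102084/5 (I = (-188*543)/5 = (⅕)*(-102084) = -102084/5 ≈ -20417.)
j(-163 - 1*43)/3059 + u/I = ((-163 - 1*43)*(1 + (-163 - 1*43)))/3059 - 1/(166654*(-102084/5)) = ((-163 - 43)*(1 + (-163 - 43)))*(1/3059) - 1/166654*(-5/102084) = -206*(1 - 206)*(1/3059) + 5/17012706936 = -206*(-205)*(1/3059) + 5/17012706936 = 42230*(1/3059) + 5/17012706936 = 42230/3059 + 5/17012706936 = 718446613922575/52041870517224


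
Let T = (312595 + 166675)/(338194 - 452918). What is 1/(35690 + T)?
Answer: 57362/2047010145 ≈ 2.8022e-5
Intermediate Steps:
T = -239635/57362 (T = 479270/(-114724) = 479270*(-1/114724) = -239635/57362 ≈ -4.1776)
1/(35690 + T) = 1/(35690 - 239635/57362) = 1/(2047010145/57362) = 57362/2047010145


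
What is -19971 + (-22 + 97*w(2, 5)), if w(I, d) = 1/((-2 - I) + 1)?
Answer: -60076/3 ≈ -20025.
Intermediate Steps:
w(I, d) = 1/(-1 - I)
-19971 + (-22 + 97*w(2, 5)) = -19971 + (-22 + 97*(-1/(1 + 2))) = -19971 + (-22 + 97*(-1/3)) = -19971 + (-22 + 97*(-1*⅓)) = -19971 + (-22 + 97*(-⅓)) = -19971 + (-22 - 97/3) = -19971 - 163/3 = -60076/3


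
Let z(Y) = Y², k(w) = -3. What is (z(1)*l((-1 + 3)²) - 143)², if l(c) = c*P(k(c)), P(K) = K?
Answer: 24025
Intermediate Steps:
l(c) = -3*c (l(c) = c*(-3) = -3*c)
(z(1)*l((-1 + 3)²) - 143)² = (1²*(-3*(-1 + 3)²) - 143)² = (1*(-3*2²) - 143)² = (1*(-3*4) - 143)² = (1*(-12) - 143)² = (-12 - 143)² = (-155)² = 24025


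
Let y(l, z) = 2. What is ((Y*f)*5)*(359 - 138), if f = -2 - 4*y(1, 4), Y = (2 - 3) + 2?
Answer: -11050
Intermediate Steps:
Y = 1 (Y = -1 + 2 = 1)
f = -10 (f = -2 - 4*2 = -2 - 8 = -10)
((Y*f)*5)*(359 - 138) = ((1*(-10))*5)*(359 - 138) = -10*5*221 = -50*221 = -11050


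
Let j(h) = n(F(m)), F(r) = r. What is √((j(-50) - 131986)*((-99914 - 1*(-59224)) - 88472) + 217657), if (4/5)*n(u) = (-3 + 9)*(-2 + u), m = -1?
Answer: √17050699534 ≈ 1.3058e+5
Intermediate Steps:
n(u) = -15 + 15*u/2 (n(u) = 5*((-3 + 9)*(-2 + u))/4 = 5*(6*(-2 + u))/4 = 5*(-12 + 6*u)/4 = -15 + 15*u/2)
j(h) = -45/2 (j(h) = -15 + (15/2)*(-1) = -15 - 15/2 = -45/2)
√((j(-50) - 131986)*((-99914 - 1*(-59224)) - 88472) + 217657) = √((-45/2 - 131986)*((-99914 - 1*(-59224)) - 88472) + 217657) = √(-264017*((-99914 + 59224) - 88472)/2 + 217657) = √(-264017*(-40690 - 88472)/2 + 217657) = √(-264017/2*(-129162) + 217657) = √(17050481877 + 217657) = √17050699534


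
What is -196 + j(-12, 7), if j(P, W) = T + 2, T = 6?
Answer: -188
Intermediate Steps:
j(P, W) = 8 (j(P, W) = 6 + 2 = 8)
-196 + j(-12, 7) = -196 + 8 = -188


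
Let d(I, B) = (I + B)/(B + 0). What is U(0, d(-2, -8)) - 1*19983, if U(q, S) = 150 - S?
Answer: -79337/4 ≈ -19834.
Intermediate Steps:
d(I, B) = (B + I)/B
U(0, d(-2, -8)) - 1*19983 = (150 - (-8 - 2)/(-8)) - 1*19983 = (150 - (-1)*(-10)/8) - 19983 = (150 - 1*5/4) - 19983 = (150 - 5/4) - 19983 = 595/4 - 19983 = -79337/4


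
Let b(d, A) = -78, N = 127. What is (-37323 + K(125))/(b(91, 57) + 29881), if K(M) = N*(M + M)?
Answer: -5573/29803 ≈ -0.18699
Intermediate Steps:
K(M) = 254*M (K(M) = 127*(M + M) = 127*(2*M) = 254*M)
(-37323 + K(125))/(b(91, 57) + 29881) = (-37323 + 254*125)/(-78 + 29881) = (-37323 + 31750)/29803 = -5573*1/29803 = -5573/29803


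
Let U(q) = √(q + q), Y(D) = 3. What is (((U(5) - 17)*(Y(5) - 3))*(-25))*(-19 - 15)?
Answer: 0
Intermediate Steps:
U(q) = √2*√q (U(q) = √(2*q) = √2*√q)
(((U(5) - 17)*(Y(5) - 3))*(-25))*(-19 - 15) = (((√2*√5 - 17)*(3 - 3))*(-25))*(-19 - 15) = (((√10 - 17)*0)*(-25))*(-34) = (((-17 + √10)*0)*(-25))*(-34) = (0*(-25))*(-34) = 0*(-34) = 0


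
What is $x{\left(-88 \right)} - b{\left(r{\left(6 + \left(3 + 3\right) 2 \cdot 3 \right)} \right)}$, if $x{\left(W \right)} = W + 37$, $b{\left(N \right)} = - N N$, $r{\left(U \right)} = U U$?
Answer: $3111645$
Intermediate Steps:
$r{\left(U \right)} = U^{2}$
$b{\left(N \right)} = - N^{2}$
$x{\left(W \right)} = 37 + W$
$x{\left(-88 \right)} - b{\left(r{\left(6 + \left(3 + 3\right) 2 \cdot 3 \right)} \right)} = \left(37 - 88\right) - - \left(\left(6 + \left(3 + 3\right) 2 \cdot 3\right)^{2}\right)^{2} = -51 - - \left(\left(6 + 6 \cdot 2 \cdot 3\right)^{2}\right)^{2} = -51 - - \left(\left(6 + 12 \cdot 3\right)^{2}\right)^{2} = -51 - - \left(\left(6 + 36\right)^{2}\right)^{2} = -51 - - \left(42^{2}\right)^{2} = -51 - - 1764^{2} = -51 - \left(-1\right) 3111696 = -51 - -3111696 = -51 + 3111696 = 3111645$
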